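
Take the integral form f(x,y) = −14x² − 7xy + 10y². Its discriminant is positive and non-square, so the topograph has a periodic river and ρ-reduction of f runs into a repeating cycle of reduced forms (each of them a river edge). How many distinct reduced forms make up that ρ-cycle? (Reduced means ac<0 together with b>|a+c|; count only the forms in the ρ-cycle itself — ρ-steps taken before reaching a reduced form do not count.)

D = 609, ⌊√D⌋ = 24
descent: ρ → (10,7,-14)  [lands on river]
river: ρ → (-14,21,3)
river: ρ → (3,21,-14)
river: ρ → (-14,7,10)
river: ρ → (10,13,-11)
river: ρ → (-11,9,12)
river: ρ → (12,15,-8)
river: ρ → (-8,17,10)
river: ρ → (10,23,-2)
river: ρ → (-2,21,21)
river: ρ → (21,21,-2)
river: ρ → (-2,23,10)
river: ρ → (10,17,-8)
river: ρ → (-8,15,12)
river: ρ → (12,9,-11)
river: ρ → (-11,13,10)
ρ-cycle length = 16 (tail of 1 descent step not counted)

16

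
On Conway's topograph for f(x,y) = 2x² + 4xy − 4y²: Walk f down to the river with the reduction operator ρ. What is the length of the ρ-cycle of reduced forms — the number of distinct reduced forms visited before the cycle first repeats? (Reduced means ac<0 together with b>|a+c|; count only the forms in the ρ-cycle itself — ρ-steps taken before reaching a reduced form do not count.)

D = 48, ⌊√D⌋ = 6
river: ρ → (-4,4,2)
river: ρ → (2,4,-4)
ρ-cycle length = 2 (tail of 0 descent steps not counted)

2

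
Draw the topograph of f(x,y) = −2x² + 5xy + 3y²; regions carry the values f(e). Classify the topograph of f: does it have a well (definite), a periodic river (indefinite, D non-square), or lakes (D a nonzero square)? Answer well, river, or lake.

D = b²−4ac = 5² − 4·(-2)·3 = 49
D = 7² is a perfect square ⇒ form factors over ℤ ⇒ lakes

lake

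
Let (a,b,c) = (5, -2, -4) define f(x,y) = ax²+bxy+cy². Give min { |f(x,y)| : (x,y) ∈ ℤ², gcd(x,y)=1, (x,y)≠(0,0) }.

descent: ρ → (-4,2,5)  [lands on river]
river: ρ → (5,8,-1)
river: ρ → (-1,8,5)
river: ρ → (5,2,-4)
river: ρ → (-4,6,3)
river: ρ → (3,6,-4)
closes: descent 1, river 6
min |a| on river = 1

1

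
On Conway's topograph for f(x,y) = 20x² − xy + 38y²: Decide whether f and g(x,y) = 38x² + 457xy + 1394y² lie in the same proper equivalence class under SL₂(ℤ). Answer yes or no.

D₁ = -3039, D₂ = -3039
f: reduced (well bottom): (20,-1,38) with a≤c, −a<b≤a
g: translate: b→1 (≡457 mod 76), so (38,457,1394)→(38,1,20)
g: flip: (38,1,20)→(20,-1,38)
g: reduced (well bottom): (20,-1,38) with a≤c, −a<b≤a
reduced forms (20, -1, 38) vs (20, -1, 38) ⇒ equivalent

yes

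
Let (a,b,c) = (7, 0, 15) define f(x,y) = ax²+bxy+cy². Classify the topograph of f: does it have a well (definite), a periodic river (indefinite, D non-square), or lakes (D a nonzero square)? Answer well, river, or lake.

D = b²−4ac = 0² − 4·7·15 = -420
D < 0 ⇒ definite ⇒ every region one sign ⇒ single well

well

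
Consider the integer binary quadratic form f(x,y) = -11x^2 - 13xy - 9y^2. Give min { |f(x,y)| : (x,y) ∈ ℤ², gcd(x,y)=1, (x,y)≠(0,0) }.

translate: b→-9 (≡13 mod 22), so (11,13,9)→(11,-9,7)
flip: (11,-9,7)→(7,9,11)
translate: b→-5 (≡9 mod 14), so (7,9,11)→(7,-5,9)
reduced (well bottom): (7,-5,9) with a≤c, −a<b≤a
well minimum |f| = |-7| = 7 (negative-definite)

7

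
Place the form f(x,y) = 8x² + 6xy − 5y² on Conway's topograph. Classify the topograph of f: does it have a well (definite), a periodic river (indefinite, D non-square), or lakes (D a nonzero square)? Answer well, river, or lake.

D = b²−4ac = 6² − 4·8·(-5) = 196
D = 14² is a perfect square ⇒ form factors over ℤ ⇒ lakes

lake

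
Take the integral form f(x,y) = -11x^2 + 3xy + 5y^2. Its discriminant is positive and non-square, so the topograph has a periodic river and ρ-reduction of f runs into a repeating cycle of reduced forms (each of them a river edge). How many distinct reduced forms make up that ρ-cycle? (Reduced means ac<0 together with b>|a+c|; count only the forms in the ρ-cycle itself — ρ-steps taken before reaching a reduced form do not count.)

D = 229, ⌊√D⌋ = 15
descent: ρ → (5,7,-9)  [lands on river]
river: ρ → (-9,11,3)
river: ρ → (3,13,-5)
river: ρ → (-5,7,9)
river: ρ → (9,11,-3)
river: ρ → (-3,13,5)
ρ-cycle length = 6 (tail of 1 descent step not counted)

6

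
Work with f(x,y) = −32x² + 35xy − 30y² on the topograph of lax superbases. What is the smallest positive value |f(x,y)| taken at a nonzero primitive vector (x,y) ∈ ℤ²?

translate: b→29 (≡-35 mod 64), so (32,-35,30)→(32,29,27)
flip: (32,29,27)→(27,-29,32)
translate: b→25 (≡-29 mod 54), so (27,-29,32)→(27,25,30)
reduced (well bottom): (27,25,30) with a≤c, −a<b≤a
well minimum |f| = |-27| = 27 (negative-definite)

27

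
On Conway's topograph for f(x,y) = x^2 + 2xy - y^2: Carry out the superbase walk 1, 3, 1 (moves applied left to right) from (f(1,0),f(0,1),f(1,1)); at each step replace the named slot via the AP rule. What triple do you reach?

start (1,-1,2) = (f(1,0),f(0,1),f(1,1))
replace slot 1: 2·((-1)+2) − 1 = 1 → (1,-1,2)
replace slot 3: 2·(1+(-1)) − 2 = -2 → (1,-1,-2)
replace slot 1: 2·((-1)+(-2)) − 1 = -7 → (-7,-1,-2)

-7,-1,-2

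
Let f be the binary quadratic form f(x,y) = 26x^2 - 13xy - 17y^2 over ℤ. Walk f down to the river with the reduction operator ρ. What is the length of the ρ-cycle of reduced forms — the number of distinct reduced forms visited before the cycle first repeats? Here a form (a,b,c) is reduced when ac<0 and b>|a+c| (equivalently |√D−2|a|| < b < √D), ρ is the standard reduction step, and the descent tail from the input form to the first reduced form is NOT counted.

D = 1937, ⌊√D⌋ = 44
descent: ρ → (-17,13,26)  [lands on river]
river: ρ → (26,39,-4)
river: ρ → (-4,41,16)
river: ρ → (16,23,-22)
river: ρ → (-22,21,17)
river: ρ → (17,13,-26)
river: ρ → (-26,39,4)
river: ρ → (4,41,-16)
river: ρ → (-16,23,22)
river: ρ → (22,21,-17)
ρ-cycle length = 10 (tail of 1 descent step not counted)

10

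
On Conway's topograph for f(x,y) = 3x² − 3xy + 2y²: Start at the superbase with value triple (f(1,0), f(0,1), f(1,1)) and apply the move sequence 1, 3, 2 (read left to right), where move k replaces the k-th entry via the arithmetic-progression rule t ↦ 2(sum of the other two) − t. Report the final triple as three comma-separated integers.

start (3,2,2) = (f(1,0),f(0,1),f(1,1))
replace slot 1: 2·(2+2) − 3 = 5 → (5,2,2)
replace slot 3: 2·(5+2) − 2 = 12 → (5,2,12)
replace slot 2: 2·(5+12) − 2 = 32 → (5,32,12)

5,32,12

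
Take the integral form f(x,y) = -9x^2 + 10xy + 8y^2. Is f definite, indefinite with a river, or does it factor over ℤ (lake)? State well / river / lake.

D = b²−4ac = 10² − 4·(-9)·8 = 388
D > 0 non-square ⇒ indefinite ⇒ periodic river

river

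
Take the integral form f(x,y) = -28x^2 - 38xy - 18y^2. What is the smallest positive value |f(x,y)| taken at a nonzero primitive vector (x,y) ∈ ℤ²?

translate: b→-18 (≡38 mod 56), so (28,38,18)→(28,-18,8)
flip: (28,-18,8)→(8,18,28)
translate: b→2 (≡18 mod 16), so (8,18,28)→(8,2,18)
reduced (well bottom): (8,2,18) with a≤c, −a<b≤a
well minimum |f| = |-8| = 8 (negative-definite)

8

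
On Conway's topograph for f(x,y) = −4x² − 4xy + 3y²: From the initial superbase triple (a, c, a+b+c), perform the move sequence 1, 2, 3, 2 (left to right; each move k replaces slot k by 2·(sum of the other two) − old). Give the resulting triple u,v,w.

start (-4,3,-5) = (f(1,0),f(0,1),f(1,1))
replace slot 1: 2·(3+(-5)) − (-4) = 0 → (0,3,-5)
replace slot 2: 2·(0+(-5)) − 3 = -13 → (0,-13,-5)
replace slot 3: 2·(0+(-13)) − (-5) = -21 → (0,-13,-21)
replace slot 2: 2·(0+(-21)) − (-13) = -29 → (0,-29,-21)

0,-29,-21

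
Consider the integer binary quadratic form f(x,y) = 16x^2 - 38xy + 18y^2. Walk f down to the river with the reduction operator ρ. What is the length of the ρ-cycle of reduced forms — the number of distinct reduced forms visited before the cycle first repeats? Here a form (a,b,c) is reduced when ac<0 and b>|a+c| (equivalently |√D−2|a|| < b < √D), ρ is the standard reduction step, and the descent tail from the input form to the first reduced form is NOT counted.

D = 292, ⌊√D⌋ = 17
descent: ρ → (18,2,-4)
descent: ρ → (-4,14,6)  [lands on river]
river: ρ → (6,10,-8)
river: ρ → (-8,6,8)
river: ρ → (8,10,-6)
river: ρ → (-6,14,4)
river: ρ → (4,10,-12)
river: ρ → (-12,14,2)
river: ρ → (2,14,-12)
river: ρ → (-12,10,4)
river: ρ → (4,14,-6)
river: ρ → (-6,10,8)
river: ρ → (8,6,-8)
river: ρ → (-8,10,6)
river: ρ → (6,14,-4)
river: ρ → (-4,10,12)
river: ρ → (12,14,-2)
river: ρ → (-2,14,12)
river: ρ → (12,10,-4)
ρ-cycle length = 18 (tail of 2 descent steps not counted)

18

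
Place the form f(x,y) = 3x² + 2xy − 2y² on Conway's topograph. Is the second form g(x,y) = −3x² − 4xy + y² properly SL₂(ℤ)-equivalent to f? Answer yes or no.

D₁ = 28, D₂ = 28
river cycle of f (length 4): (-2, 2, 3), (3, 4, -1), (-1, 4, 3), (3, 2, -2)
river cycle of g (length 4): (1, 4, -3), (-3, 2, 2), (2, 2, -3), (-3, 4, 1)
cycles differ ⇒ inequivalent

no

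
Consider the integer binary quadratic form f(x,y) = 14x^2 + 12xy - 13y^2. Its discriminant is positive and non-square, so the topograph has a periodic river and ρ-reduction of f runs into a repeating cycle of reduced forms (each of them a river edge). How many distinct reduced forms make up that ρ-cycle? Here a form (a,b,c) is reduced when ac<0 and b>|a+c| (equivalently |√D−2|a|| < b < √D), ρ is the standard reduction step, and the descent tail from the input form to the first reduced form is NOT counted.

D = 872, ⌊√D⌋ = 29
river: ρ → (-13,14,13)
river: ρ → (13,12,-14)
river: ρ → (-14,16,11)
river: ρ → (11,28,-2)
river: ρ → (-2,28,11)
river: ρ → (11,16,-14)
river: ρ → (-14,12,13)
river: ρ → (13,14,-13)
river: ρ → (-13,12,14)
river: ρ → (14,16,-11)
river: ρ → (-11,28,2)
river: ρ → (2,28,-11)
river: ρ → (-11,16,14)
river: ρ → (14,12,-13)
ρ-cycle length = 14 (tail of 0 descent steps not counted)

14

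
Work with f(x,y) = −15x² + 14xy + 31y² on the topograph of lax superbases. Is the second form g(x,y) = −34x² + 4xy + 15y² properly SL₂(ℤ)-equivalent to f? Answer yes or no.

D₁ = 2056, D₂ = 2056
river cycle of f (length 6): (-15, 44, 2), (2, 44, -15), (-15, 16, 30), (30, 44, -1), (-1, 44, 30), (30, 16, -15)
river cycle of g (length 12): (15, 26, -23), (-23, 20, 18), (18, 16, -25), (-25, 34, 9), (9, 38, -17), (-17, 30, 17), (17, 38, -9), (-9, 34, 25), (25, 16, -18), (-18, 20, 23), … (2 more)
cycles differ ⇒ inequivalent

no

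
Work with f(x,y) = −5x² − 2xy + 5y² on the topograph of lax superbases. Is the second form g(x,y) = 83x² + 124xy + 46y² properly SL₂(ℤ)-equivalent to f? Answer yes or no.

D₁ = 104, D₂ = 104
river cycle of f (length 6): (5, 2, -5), (-5, 8, 2), (2, 8, -5), (-5, 2, 5), (5, 8, -2), (-2, 8, 5)
river cycle of g (length 6): (5, 2, -5), (-5, 8, 2), (2, 8, -5), (-5, 2, 5), (5, 8, -2), (-2, 8, 5)
cycles coincide ⇒ equivalent

yes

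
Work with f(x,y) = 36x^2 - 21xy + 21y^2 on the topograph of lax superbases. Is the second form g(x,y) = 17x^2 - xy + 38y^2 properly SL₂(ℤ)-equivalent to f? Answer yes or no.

D₁ = -2583, D₂ = -2583
f: flip: (36,-21,21)→(21,21,36)
f: reduced (well bottom): (21,21,36) with a≤c, −a<b≤a
g: reduced (well bottom): (17,-1,38) with a≤c, −a<b≤a
reduced forms (21, 21, 36) vs (17, -1, 38) ⇒ inequivalent

no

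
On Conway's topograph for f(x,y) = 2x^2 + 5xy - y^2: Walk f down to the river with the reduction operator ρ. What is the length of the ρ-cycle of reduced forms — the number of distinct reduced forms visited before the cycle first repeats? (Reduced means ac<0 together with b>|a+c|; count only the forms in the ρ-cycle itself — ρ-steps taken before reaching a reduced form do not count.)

D = 33, ⌊√D⌋ = 5
river: ρ → (-1,5,2)
river: ρ → (2,3,-3)
river: ρ → (-3,3,2)
river: ρ → (2,5,-1)
ρ-cycle length = 4 (tail of 0 descent steps not counted)

4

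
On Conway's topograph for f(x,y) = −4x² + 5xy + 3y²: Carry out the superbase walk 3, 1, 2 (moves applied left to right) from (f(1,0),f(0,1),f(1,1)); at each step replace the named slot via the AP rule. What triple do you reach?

start (-4,3,4) = (f(1,0),f(0,1),f(1,1))
replace slot 3: 2·((-4)+3) − 4 = -6 → (-4,3,-6)
replace slot 1: 2·(3+(-6)) − (-4) = -2 → (-2,3,-6)
replace slot 2: 2·((-2)+(-6)) − 3 = -19 → (-2,-19,-6)

-2,-19,-6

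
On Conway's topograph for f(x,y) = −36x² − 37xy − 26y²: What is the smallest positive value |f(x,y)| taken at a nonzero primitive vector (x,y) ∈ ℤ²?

translate: b→-35 (≡37 mod 72), so (36,37,26)→(36,-35,25)
flip: (36,-35,25)→(25,35,36)
translate: b→-15 (≡35 mod 50), so (25,35,36)→(25,-15,26)
reduced (well bottom): (25,-15,26) with a≤c, −a<b≤a
well minimum |f| = |-25| = 25 (negative-definite)

25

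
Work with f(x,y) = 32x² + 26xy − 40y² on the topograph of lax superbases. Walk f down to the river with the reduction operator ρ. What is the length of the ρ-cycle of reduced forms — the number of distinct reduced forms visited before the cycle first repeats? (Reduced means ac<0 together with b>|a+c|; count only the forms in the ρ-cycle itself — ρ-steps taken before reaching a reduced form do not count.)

D = 5796, ⌊√D⌋ = 76
river: ρ → (-40,54,18)
river: ρ → (18,54,-40)
river: ρ → (-40,26,32)
river: ρ → (32,38,-34)
river: ρ → (-34,30,36)
river: ρ → (36,42,-28)
river: ρ → (-28,70,8)
river: ρ → (8,74,-10)
river: ρ → (-10,66,36)
river: ρ → (36,6,-40)
river: ρ → (-40,74,2)
river: ρ → (2,74,-40)
river: ρ → (-40,6,36)
river: ρ → (36,66,-10)
river: ρ → (-10,74,8)
river: ρ → (8,70,-28)
river: ρ → (-28,42,36)
river: ρ → (36,30,-34)
river: ρ → (-34,38,32)
river: ρ → (32,26,-40)
ρ-cycle length = 20 (tail of 0 descent steps not counted)

20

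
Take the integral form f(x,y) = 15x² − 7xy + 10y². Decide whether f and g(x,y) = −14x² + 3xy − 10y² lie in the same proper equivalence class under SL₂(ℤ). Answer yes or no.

D₁ = -551, D₂ = -551
f: flip: (15,-7,10)→(10,7,15)
f: reduced (well bottom): (10,7,15) with a≤c, −a<b≤a
g is negative-definite; reduce −g:
−g: flip: (14,-3,10)→(10,3,14)
−g: reduced (well bottom): (10,3,14) with a≤c, −a<b≤a
flip sign back: reduced form of g is (-10,-3,-14)
reduced forms (10, 7, 15) vs (-10, -3, -14) ⇒ inequivalent

no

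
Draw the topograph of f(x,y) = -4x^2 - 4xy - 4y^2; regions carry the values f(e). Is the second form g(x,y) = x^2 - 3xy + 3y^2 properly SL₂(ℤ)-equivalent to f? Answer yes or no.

D₁ = -48, D₂ = -3
discriminants differ ⇒ not SL₂(ℤ)-equivalent

no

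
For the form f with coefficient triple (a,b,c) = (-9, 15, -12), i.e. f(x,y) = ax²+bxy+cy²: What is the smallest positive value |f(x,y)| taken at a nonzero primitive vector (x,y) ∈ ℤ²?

translate: b→3 (≡-15 mod 18), so (9,-15,12)→(9,3,6)
flip: (9,3,6)→(6,-3,9)
reduced (well bottom): (6,-3,9) with a≤c, −a<b≤a
well minimum |f| = |-6| = 6 (negative-definite)

6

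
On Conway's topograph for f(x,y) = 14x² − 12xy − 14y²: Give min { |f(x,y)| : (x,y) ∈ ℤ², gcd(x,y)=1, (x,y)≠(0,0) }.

descent: ρ → (-14,12,14)  [lands on river]
river: ρ → (14,16,-12)
river: ρ → (-12,8,18)
river: ρ → (18,28,-2)
river: ρ → (-2,28,18)
river: ρ → (18,8,-12)
river: ρ → (-12,16,14)
river: ρ → (14,12,-14)
river: ρ → (-14,16,12)
river: ρ → (12,8,-18)
river: ρ → (-18,28,2)
river: ρ → (2,28,-18)
river: ρ → (-18,8,12)
river: ρ → (12,16,-14)
closes: descent 1, river 14
min |a| on river = 2

2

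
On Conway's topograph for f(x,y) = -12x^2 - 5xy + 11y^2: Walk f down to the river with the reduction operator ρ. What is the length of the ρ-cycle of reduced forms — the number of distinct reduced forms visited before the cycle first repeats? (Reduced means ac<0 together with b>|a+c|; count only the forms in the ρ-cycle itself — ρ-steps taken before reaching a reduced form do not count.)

D = 553, ⌊√D⌋ = 23
descent: ρ → (11,5,-12)  [lands on river]
river: ρ → (-12,19,4)
river: ρ → (4,21,-7)
river: ρ → (-7,21,4)
river: ρ → (4,19,-12)
river: ρ → (-12,5,11)
river: ρ → (11,17,-6)
river: ρ → (-6,19,8)
river: ρ → (8,13,-12)
river: ρ → (-12,11,9)
river: ρ → (9,7,-14)
river: ρ → (-14,21,2)
river: ρ → (2,23,-3)
river: ρ → (-3,19,16)
river: ρ → (16,13,-6)
river: ρ → (-6,23,1)
river: ρ → (1,23,-6)
river: ρ → (-6,13,16)
river: ρ → (16,19,-3)
river: ρ → (-3,23,2)
river: ρ → (2,21,-14)
river: ρ → (-14,7,9)
river: ρ → (9,11,-12)
river: ρ → (-12,13,8)
river: ρ → (8,19,-6)
river: ρ → (-6,17,11)
ρ-cycle length = 26 (tail of 1 descent step not counted)

26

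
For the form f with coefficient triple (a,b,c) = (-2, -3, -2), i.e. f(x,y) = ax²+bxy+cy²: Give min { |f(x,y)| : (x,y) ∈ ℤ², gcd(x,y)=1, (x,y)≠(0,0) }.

translate: b→-1 (≡3 mod 4), so (2,3,2)→(2,-1,1)
flip: (2,-1,1)→(1,1,2)
reduced (well bottom): (1,1,2) with a≤c, −a<b≤a
well minimum |f| = |-1| = 1 (negative-definite)

1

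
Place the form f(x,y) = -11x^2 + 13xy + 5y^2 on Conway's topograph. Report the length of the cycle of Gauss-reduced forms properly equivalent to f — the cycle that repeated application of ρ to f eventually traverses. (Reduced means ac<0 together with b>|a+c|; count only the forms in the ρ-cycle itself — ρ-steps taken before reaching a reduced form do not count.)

D = 389, ⌊√D⌋ = 19
river: ρ → (5,17,-5)
river: ρ → (-5,13,11)
river: ρ → (11,9,-7)
river: ρ → (-7,19,1)
river: ρ → (1,19,-7)
river: ρ → (-7,9,11)
river: ρ → (11,13,-5)
river: ρ → (-5,17,5)
river: ρ → (5,13,-11)
river: ρ → (-11,9,7)
river: ρ → (7,19,-1)
river: ρ → (-1,19,7)
river: ρ → (7,9,-11)
river: ρ → (-11,13,5)
ρ-cycle length = 14 (tail of 0 descent steps not counted)

14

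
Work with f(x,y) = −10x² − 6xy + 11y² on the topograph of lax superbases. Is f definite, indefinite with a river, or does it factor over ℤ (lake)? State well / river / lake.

D = b²−4ac = (-6)² − 4·(-10)·11 = 476
D > 0 non-square ⇒ indefinite ⇒ periodic river

river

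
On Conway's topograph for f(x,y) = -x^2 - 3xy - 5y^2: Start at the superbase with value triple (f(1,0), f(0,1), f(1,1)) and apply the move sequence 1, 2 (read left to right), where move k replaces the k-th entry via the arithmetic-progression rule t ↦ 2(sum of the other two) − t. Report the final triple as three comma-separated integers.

start (-1,-5,-9) = (f(1,0),f(0,1),f(1,1))
replace slot 1: 2·((-5)+(-9)) − (-1) = -27 → (-27,-5,-9)
replace slot 2: 2·((-27)+(-9)) − (-5) = -67 → (-27,-67,-9)

-27,-67,-9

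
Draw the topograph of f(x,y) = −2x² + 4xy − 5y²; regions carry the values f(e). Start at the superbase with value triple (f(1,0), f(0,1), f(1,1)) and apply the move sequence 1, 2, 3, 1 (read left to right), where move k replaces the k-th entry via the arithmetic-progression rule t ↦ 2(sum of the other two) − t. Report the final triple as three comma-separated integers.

start (-2,-5,-3) = (f(1,0),f(0,1),f(1,1))
replace slot 1: 2·((-5)+(-3)) − (-2) = -14 → (-14,-5,-3)
replace slot 2: 2·((-14)+(-3)) − (-5) = -29 → (-14,-29,-3)
replace slot 3: 2·((-14)+(-29)) − (-3) = -83 → (-14,-29,-83)
replace slot 1: 2·((-29)+(-83)) − (-14) = -210 → (-210,-29,-83)

-210,-29,-83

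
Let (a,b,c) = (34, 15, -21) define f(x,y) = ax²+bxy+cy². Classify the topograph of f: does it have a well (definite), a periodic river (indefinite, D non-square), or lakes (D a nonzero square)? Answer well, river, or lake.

D = b²−4ac = 15² − 4·34·(-21) = 3081
D > 0 non-square ⇒ indefinite ⇒ periodic river

river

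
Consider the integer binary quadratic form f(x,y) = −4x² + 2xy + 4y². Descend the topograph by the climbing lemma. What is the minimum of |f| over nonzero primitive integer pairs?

river: ρ → (4,6,-2)
river: ρ → (-2,6,4)
river: ρ → (4,2,-4)
river: ρ → (-4,6,2)
river: ρ → (2,6,-4)
river: ρ → (-4,2,4)
closes: descent 0, river 6
min |a| on river = 2

2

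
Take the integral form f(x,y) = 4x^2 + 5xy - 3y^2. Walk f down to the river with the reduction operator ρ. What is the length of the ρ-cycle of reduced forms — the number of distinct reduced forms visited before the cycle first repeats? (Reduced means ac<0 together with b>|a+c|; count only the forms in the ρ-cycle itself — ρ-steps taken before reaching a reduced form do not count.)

D = 73, ⌊√D⌋ = 8
river: ρ → (-3,7,2)
river: ρ → (2,5,-6)
river: ρ → (-6,7,1)
river: ρ → (1,7,-6)
river: ρ → (-6,5,2)
river: ρ → (2,7,-3)
river: ρ → (-3,5,4)
river: ρ → (4,3,-4)
river: ρ → (-4,5,3)
river: ρ → (3,7,-2)
river: ρ → (-2,5,6)
river: ρ → (6,7,-1)
river: ρ → (-1,7,6)
river: ρ → (6,5,-2)
river: ρ → (-2,7,3)
river: ρ → (3,5,-4)
river: ρ → (-4,3,4)
river: ρ → (4,5,-3)
ρ-cycle length = 18 (tail of 0 descent steps not counted)

18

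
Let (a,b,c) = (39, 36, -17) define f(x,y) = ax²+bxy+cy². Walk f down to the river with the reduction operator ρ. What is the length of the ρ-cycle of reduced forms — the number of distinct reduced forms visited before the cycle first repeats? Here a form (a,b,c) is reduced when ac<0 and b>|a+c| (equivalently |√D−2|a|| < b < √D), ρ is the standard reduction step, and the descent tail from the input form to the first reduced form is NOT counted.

D = 3948, ⌊√D⌋ = 62
river: ρ → (-17,32,43)
river: ρ → (43,54,-6)
river: ρ → (-6,54,43)
river: ρ → (43,32,-17)
river: ρ → (-17,36,39)
river: ρ → (39,42,-14)
river: ρ → (-14,42,39)
river: ρ → (39,36,-17)
ρ-cycle length = 8 (tail of 0 descent steps not counted)

8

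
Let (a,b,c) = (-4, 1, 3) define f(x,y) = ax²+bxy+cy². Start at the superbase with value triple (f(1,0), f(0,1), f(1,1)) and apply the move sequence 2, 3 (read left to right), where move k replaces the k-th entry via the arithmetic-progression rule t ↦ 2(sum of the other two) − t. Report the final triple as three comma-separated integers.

start (-4,3,0) = (f(1,0),f(0,1),f(1,1))
replace slot 2: 2·((-4)+0) − 3 = -11 → (-4,-11,0)
replace slot 3: 2·((-4)+(-11)) − 0 = -30 → (-4,-11,-30)

-4,-11,-30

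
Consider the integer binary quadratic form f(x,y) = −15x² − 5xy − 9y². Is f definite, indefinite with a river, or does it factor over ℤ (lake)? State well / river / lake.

D = b²−4ac = (-5)² − 4·(-15)·(-9) = -515
D < 0 ⇒ definite ⇒ every region one sign ⇒ single well

well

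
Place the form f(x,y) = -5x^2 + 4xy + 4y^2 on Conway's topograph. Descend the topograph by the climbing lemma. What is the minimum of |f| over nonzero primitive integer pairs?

river: ρ → (4,4,-5)
river: ρ → (-5,6,3)
river: ρ → (3,6,-5)
river: ρ → (-5,4,4)
closes: descent 0, river 4
min |a| on river = 3

3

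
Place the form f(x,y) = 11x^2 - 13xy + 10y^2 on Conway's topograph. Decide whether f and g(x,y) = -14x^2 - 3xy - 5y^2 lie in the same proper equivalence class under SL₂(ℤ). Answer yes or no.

D₁ = -271, D₂ = -271
f: translate: b→9 (≡-13 mod 22), so (11,-13,10)→(11,9,8)
f: flip: (11,9,8)→(8,-9,11)
f: translate: b→7 (≡-9 mod 16), so (8,-9,11)→(8,7,10)
f: reduced (well bottom): (8,7,10) with a≤c, −a<b≤a
g is negative-definite; reduce −g:
−g: flip: (14,3,5)→(5,-3,14)
−g: reduced (well bottom): (5,-3,14) with a≤c, −a<b≤a
flip sign back: reduced form of g is (-5,3,-14)
reduced forms (8, 7, 10) vs (-5, 3, -14) ⇒ inequivalent

no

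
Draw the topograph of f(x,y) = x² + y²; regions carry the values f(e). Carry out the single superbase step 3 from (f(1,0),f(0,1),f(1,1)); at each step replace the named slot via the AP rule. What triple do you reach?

start (1,1,2) = (f(1,0),f(0,1),f(1,1))
replace slot 3: 2·(1+1) − 2 = 2 → (1,1,2)

1,1,2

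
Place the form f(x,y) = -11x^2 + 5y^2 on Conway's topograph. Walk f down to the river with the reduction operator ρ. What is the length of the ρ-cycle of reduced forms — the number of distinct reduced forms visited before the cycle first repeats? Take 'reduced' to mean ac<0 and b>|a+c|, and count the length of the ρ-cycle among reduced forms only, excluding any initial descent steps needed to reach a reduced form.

D = 220, ⌊√D⌋ = 14
descent: ρ → (5,10,-6)  [lands on river]
river: ρ → (-6,14,1)
river: ρ → (1,14,-6)
river: ρ → (-6,10,5)
ρ-cycle length = 4 (tail of 1 descent step not counted)

4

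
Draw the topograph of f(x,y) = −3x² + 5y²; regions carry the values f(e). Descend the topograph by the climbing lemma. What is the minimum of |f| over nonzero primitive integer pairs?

descent: ρ → (5,0,-3)
descent: ρ → (-3,6,2)  [lands on river]
river: ρ → (2,6,-3)
closes: descent 2, river 2
min |a| on river = 2

2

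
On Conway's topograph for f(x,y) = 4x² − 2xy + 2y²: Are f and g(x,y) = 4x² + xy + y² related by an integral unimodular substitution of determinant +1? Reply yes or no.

D₁ = -28, D₂ = -15
discriminants differ ⇒ not SL₂(ℤ)-equivalent

no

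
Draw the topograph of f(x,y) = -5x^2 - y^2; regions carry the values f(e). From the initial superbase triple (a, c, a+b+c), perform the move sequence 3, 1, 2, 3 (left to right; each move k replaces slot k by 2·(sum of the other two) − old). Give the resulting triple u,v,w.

start (-5,-1,-6) = (f(1,0),f(0,1),f(1,1))
replace slot 3: 2·((-5)+(-1)) − (-6) = -6 → (-5,-1,-6)
replace slot 1: 2·((-1)+(-6)) − (-5) = -9 → (-9,-1,-6)
replace slot 2: 2·((-9)+(-6)) − (-1) = -29 → (-9,-29,-6)
replace slot 3: 2·((-9)+(-29)) − (-6) = -70 → (-9,-29,-70)

-9,-29,-70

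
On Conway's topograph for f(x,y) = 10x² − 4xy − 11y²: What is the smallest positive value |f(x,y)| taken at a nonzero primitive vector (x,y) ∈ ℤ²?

descent: ρ → (-11,4,10)  [lands on river]
river: ρ → (10,16,-5)
river: ρ → (-5,14,13)
river: ρ → (13,12,-6)
river: ρ → (-6,12,13)
river: ρ → (13,14,-5)
river: ρ → (-5,16,10)
river: ρ → (10,4,-11)
river: ρ → (-11,18,3)
river: ρ → (3,18,-11)
closes: descent 1, river 10
min |a| on river = 3

3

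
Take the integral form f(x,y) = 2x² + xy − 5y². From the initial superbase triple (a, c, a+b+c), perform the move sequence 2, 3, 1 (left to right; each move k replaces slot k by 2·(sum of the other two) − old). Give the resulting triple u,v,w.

start (2,-5,-2) = (f(1,0),f(0,1),f(1,1))
replace slot 2: 2·(2+(-2)) − (-5) = 5 → (2,5,-2)
replace slot 3: 2·(2+5) − (-2) = 16 → (2,5,16)
replace slot 1: 2·(5+16) − 2 = 40 → (40,5,16)

40,5,16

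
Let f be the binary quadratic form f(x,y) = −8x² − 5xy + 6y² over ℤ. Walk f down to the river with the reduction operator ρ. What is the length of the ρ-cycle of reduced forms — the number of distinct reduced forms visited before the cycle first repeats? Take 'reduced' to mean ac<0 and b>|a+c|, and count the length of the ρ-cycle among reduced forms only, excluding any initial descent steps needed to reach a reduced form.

D = 217, ⌊√D⌋ = 14
descent: ρ → (6,5,-8)  [lands on river]
river: ρ → (-8,11,3)
river: ρ → (3,13,-4)
river: ρ → (-4,11,6)
river: ρ → (6,13,-2)
river: ρ → (-2,11,12)
river: ρ → (12,13,-1)
river: ρ → (-1,13,12)
river: ρ → (12,11,-2)
river: ρ → (-2,13,6)
river: ρ → (6,11,-4)
river: ρ → (-4,13,3)
river: ρ → (3,11,-8)
river: ρ → (-8,5,6)
river: ρ → (6,7,-7)
river: ρ → (-7,7,6)
ρ-cycle length = 16 (tail of 1 descent step not counted)

16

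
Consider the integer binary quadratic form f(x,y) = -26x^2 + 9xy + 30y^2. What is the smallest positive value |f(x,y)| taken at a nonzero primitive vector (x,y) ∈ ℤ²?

river: ρ → (30,51,-5)
river: ρ → (-5,49,40)
river: ρ → (40,31,-14)
river: ρ → (-14,53,7)
river: ρ → (7,45,-42)
river: ρ → (-42,39,10)
river: ρ → (10,41,-38)
river: ρ → (-38,35,13)
river: ρ → (13,43,-26)
river: ρ → (-26,9,30)
closes: descent 0, river 10
min |a| on river = 5

5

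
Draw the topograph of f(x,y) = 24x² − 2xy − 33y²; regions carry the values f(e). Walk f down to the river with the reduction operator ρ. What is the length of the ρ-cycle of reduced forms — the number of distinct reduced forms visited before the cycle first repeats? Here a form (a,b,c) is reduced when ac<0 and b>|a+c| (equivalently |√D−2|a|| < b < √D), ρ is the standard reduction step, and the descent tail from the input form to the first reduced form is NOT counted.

D = 3172, ⌊√D⌋ = 56
descent: ρ → (-33,2,24)
descent: ρ → (24,46,-11)  [lands on river]
river: ρ → (-11,42,32)
river: ρ → (32,22,-21)
river: ρ → (-21,20,33)
river: ρ → (33,46,-8)
river: ρ → (-8,50,21)
river: ρ → (21,34,-24)
river: ρ → (-24,14,31)
river: ρ → (31,48,-7)
river: ρ → (-7,50,24)
ρ-cycle length = 10 (tail of 2 descent steps not counted)

10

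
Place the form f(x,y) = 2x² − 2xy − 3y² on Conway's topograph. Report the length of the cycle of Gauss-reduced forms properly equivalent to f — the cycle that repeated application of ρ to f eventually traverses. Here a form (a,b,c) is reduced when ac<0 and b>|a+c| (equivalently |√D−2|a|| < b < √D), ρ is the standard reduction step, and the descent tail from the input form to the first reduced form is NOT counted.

D = 28, ⌊√D⌋ = 5
descent: ρ → (-3,2,2)  [lands on river]
river: ρ → (2,2,-3)
river: ρ → (-3,4,1)
river: ρ → (1,4,-3)
ρ-cycle length = 4 (tail of 1 descent step not counted)

4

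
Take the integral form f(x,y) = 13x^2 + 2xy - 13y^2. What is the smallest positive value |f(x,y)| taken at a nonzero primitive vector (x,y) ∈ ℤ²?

river: ρ → (-13,24,2)
river: ρ → (2,24,-13)
river: ρ → (-13,2,13)
river: ρ → (13,24,-2)
river: ρ → (-2,24,13)
river: ρ → (13,2,-13)
closes: descent 0, river 6
min |a| on river = 2

2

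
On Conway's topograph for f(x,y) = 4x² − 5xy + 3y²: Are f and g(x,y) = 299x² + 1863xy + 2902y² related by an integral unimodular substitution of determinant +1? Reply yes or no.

D₁ = -23, D₂ = -23
f: translate: b→3 (≡-5 mod 8), so (4,-5,3)→(4,3,2)
f: flip: (4,3,2)→(2,-3,4)
f: translate: b→1 (≡-3 mod 4), so (2,-3,4)→(2,1,3)
f: reduced (well bottom): (2,1,3) with a≤c, −a<b≤a
g: translate: b→69 (≡1863 mod 598), so (299,1863,2902)→(299,69,4)
g: flip: (299,69,4)→(4,-69,299)
g: translate: b→3 (≡-69 mod 8), so (4,-69,299)→(4,3,2)
g: flip: (4,3,2)→(2,-3,4)
g: translate: b→1 (≡-3 mod 4), so (2,-3,4)→(2,1,3)
g: reduced (well bottom): (2,1,3) with a≤c, −a<b≤a
reduced forms (2, 1, 3) vs (2, 1, 3) ⇒ equivalent

yes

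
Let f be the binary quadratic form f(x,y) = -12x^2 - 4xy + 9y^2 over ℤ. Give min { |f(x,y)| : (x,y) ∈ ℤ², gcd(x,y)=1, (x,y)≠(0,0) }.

descent: ρ → (9,4,-12)  [lands on river]
river: ρ → (-12,20,1)
river: ρ → (1,20,-12)
river: ρ → (-12,4,9)
river: ρ → (9,14,-7)
river: ρ → (-7,14,9)
closes: descent 1, river 6
min |a| on river = 1

1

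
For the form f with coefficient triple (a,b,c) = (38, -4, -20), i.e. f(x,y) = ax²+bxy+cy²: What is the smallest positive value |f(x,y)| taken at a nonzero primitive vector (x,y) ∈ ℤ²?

descent: ρ → (-20,44,14)  [lands on river]
river: ρ → (14,40,-26)
river: ρ → (-26,12,28)
river: ρ → (28,44,-10)
river: ρ → (-10,36,44)
river: ρ → (44,52,-2)
river: ρ → (-2,52,44)
river: ρ → (44,36,-10)
river: ρ → (-10,44,28)
river: ρ → (28,12,-26)
river: ρ → (-26,40,14)
river: ρ → (14,44,-20)
river: ρ → (-20,36,22)
river: ρ → (22,52,-4)
river: ρ → (-4,52,22)
river: ρ → (22,36,-20)
closes: descent 1, river 16
min |a| on river = 2

2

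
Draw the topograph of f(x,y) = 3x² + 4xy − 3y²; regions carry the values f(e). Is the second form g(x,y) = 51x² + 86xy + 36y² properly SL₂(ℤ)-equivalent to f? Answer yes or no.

D₁ = 52, D₂ = 52
river cycle of f (length 10): (-3, 2, 4), (4, 6, -1), (-1, 6, 4), (4, 2, -3), (-3, 4, 3), (3, 2, -4), (-4, 6, 1), (1, 6, -4), (-4, 2, 3), (3, 4, -3)
river cycle of g (length 10): (1, 6, -4), (-4, 2, 3), (3, 4, -3), (-3, 2, 4), (4, 6, -1), (-1, 6, 4), (4, 2, -3), (-3, 4, 3), (3, 2, -4), (-4, 6, 1)
cycles coincide ⇒ equivalent

yes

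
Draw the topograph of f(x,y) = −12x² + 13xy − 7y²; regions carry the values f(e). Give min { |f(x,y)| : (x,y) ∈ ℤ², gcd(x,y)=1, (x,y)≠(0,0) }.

translate: b→11 (≡-13 mod 24), so (12,-13,7)→(12,11,6)
flip: (12,11,6)→(6,-11,12)
translate: b→1 (≡-11 mod 12), so (6,-11,12)→(6,1,7)
reduced (well bottom): (6,1,7) with a≤c, −a<b≤a
well minimum |f| = |-6| = 6 (negative-definite)

6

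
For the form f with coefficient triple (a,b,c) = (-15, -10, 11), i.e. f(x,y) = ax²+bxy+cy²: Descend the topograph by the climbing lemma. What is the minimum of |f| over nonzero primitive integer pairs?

descent: ρ → (11,10,-15)  [lands on river]
river: ρ → (-15,20,6)
river: ρ → (6,16,-21)
river: ρ → (-21,26,1)
river: ρ → (1,26,-21)
river: ρ → (-21,16,6)
river: ρ → (6,20,-15)
river: ρ → (-15,10,11)
river: ρ → (11,12,-14)
river: ρ → (-14,16,9)
river: ρ → (9,20,-10)
river: ρ → (-10,20,9)
river: ρ → (9,16,-14)
river: ρ → (-14,12,11)
closes: descent 1, river 14
min |a| on river = 1

1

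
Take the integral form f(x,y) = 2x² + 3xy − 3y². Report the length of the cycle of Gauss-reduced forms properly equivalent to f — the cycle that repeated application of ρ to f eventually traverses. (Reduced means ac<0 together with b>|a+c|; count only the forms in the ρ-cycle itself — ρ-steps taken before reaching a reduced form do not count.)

D = 33, ⌊√D⌋ = 5
river: ρ → (-3,3,2)
river: ρ → (2,5,-1)
river: ρ → (-1,5,2)
river: ρ → (2,3,-3)
ρ-cycle length = 4 (tail of 0 descent steps not counted)

4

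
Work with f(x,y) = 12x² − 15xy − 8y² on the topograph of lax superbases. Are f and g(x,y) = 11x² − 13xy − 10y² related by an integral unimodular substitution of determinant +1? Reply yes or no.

D₁ = 609, D₂ = 609
river cycle of f (length 16): (-8, 15, 12), (12, 9, -11), (-11, 13, 10), (10, 7, -14), (-14, 21, 3), (3, 21, -14), (-14, 7, 10), (10, 13, -11), (-11, 9, 12), (12, 15, -8), … (6 more)
river cycle of g (length 16): (-10, 13, 11), (11, 9, -12), (-12, 15, 8), (8, 17, -10), (-10, 23, 2), (2, 21, -21), (-21, 21, 2), (2, 23, -10), (-10, 17, 8), (8, 15, -12), … (6 more)
cycles differ ⇒ inequivalent

no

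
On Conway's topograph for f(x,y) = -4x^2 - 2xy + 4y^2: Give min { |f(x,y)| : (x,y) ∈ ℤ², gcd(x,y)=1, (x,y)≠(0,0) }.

descent: ρ → (4,2,-4)  [lands on river]
river: ρ → (-4,6,2)
river: ρ → (2,6,-4)
river: ρ → (-4,2,4)
river: ρ → (4,6,-2)
river: ρ → (-2,6,4)
closes: descent 1, river 6
min |a| on river = 2

2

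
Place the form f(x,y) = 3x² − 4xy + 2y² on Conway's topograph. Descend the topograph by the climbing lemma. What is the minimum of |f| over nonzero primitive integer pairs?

translate: b→2 (≡-4 mod 6), so (3,-4,2)→(3,2,1)
flip: (3,2,1)→(1,-2,3)
translate: b→0 (≡-2 mod 2), so (1,-2,3)→(1,0,2)
reduced (well bottom): (1,0,2) with a≤c, −a<b≤a
well minimum = a = 1

1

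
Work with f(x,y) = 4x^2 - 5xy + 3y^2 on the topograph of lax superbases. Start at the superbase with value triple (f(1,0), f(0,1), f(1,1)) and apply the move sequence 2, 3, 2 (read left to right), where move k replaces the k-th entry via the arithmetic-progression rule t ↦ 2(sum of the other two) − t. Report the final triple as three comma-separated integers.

start (4,3,2) = (f(1,0),f(0,1),f(1,1))
replace slot 2: 2·(4+2) − 3 = 9 → (4,9,2)
replace slot 3: 2·(4+9) − 2 = 24 → (4,9,24)
replace slot 2: 2·(4+24) − 9 = 47 → (4,47,24)

4,47,24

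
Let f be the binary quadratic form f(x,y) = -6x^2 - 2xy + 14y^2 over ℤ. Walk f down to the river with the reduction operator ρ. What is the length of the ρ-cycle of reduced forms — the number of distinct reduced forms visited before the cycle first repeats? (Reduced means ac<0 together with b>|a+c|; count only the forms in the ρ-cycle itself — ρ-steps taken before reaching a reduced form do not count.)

D = 340, ⌊√D⌋ = 18
descent: ρ → (14,2,-6)
descent: ρ → (-6,10,10)  [lands on river]
river: ρ → (10,10,-6)
river: ρ → (-6,14,6)
river: ρ → (6,10,-10)
river: ρ → (-10,10,6)
river: ρ → (6,14,-6)
ρ-cycle length = 6 (tail of 2 descent steps not counted)

6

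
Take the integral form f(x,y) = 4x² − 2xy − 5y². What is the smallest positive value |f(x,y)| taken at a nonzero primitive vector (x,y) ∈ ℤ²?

descent: ρ → (-5,2,4)  [lands on river]
river: ρ → (4,6,-3)
river: ρ → (-3,6,4)
river: ρ → (4,2,-5)
river: ρ → (-5,8,1)
river: ρ → (1,8,-5)
closes: descent 1, river 6
min |a| on river = 1

1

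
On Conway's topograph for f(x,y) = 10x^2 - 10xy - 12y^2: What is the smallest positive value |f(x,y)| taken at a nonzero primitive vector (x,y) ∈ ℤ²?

descent: ρ → (-12,10,10)  [lands on river]
river: ρ → (10,10,-12)
river: ρ → (-12,14,8)
river: ρ → (8,18,-8)
river: ρ → (-8,14,12)
river: ρ → (12,10,-10)
river: ρ → (-10,10,12)
river: ρ → (12,14,-8)
river: ρ → (-8,18,8)
river: ρ → (8,14,-12)
closes: descent 1, river 10
min |a| on river = 8

8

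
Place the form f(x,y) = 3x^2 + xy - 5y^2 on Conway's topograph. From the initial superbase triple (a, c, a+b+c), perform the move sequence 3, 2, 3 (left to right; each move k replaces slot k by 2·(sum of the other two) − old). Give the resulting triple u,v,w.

start (3,-5,-1) = (f(1,0),f(0,1),f(1,1))
replace slot 3: 2·(3+(-5)) − (-1) = -3 → (3,-5,-3)
replace slot 2: 2·(3+(-3)) − (-5) = 5 → (3,5,-3)
replace slot 3: 2·(3+5) − (-3) = 19 → (3,5,19)

3,5,19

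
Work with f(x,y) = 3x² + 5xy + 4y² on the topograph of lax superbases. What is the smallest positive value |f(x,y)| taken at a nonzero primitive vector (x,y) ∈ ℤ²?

translate: b→-1 (≡5 mod 6), so (3,5,4)→(3,-1,2)
flip: (3,-1,2)→(2,1,3)
reduced (well bottom): (2,1,3) with a≤c, −a<b≤a
well minimum = a = 2

2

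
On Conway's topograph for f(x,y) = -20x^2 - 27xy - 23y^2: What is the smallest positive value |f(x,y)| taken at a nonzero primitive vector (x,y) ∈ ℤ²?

translate: b→-13 (≡27 mod 40), so (20,27,23)→(20,-13,16)
flip: (20,-13,16)→(16,13,20)
reduced (well bottom): (16,13,20) with a≤c, −a<b≤a
well minimum |f| = |-16| = 16 (negative-definite)

16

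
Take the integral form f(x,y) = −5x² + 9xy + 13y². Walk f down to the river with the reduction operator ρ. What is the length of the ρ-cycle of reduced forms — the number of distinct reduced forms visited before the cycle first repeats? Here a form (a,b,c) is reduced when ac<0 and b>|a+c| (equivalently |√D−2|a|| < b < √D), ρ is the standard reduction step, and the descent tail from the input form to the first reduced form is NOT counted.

D = 341, ⌊√D⌋ = 18
river: ρ → (13,17,-1)
river: ρ → (-1,17,13)
river: ρ → (13,9,-5)
river: ρ → (-5,11,11)
river: ρ → (11,11,-5)
river: ρ → (-5,9,13)
ρ-cycle length = 6 (tail of 0 descent steps not counted)

6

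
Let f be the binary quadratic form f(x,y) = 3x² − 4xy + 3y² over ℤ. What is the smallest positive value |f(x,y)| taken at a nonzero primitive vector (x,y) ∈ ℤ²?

translate: b→2 (≡-4 mod 6), so (3,-4,3)→(3,2,2)
flip: (3,2,2)→(2,-2,3)
translate: b→2 (≡-2 mod 4), so (2,-2,3)→(2,2,3)
reduced (well bottom): (2,2,3) with a≤c, −a<b≤a
well minimum = a = 2

2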